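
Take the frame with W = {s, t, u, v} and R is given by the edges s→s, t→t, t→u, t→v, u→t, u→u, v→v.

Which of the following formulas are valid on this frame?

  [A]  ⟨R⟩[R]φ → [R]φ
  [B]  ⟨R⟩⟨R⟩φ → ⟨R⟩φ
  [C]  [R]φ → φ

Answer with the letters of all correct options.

C

R is reflexive: each world relates to itself.
R is not transitive: u R t and t R v but not u R v.
R is not euclidean: t R u and t R v but not u R v.
(A) ⟨R⟩[R]φ → [R]φ (the dual of axiom 5) characterises the euclidean frames. R is not euclidean — not valid.
(B) ⟨R⟩⟨R⟩φ → ⟨R⟩φ is the dual of axiom 4, which corresponds to transitivity. R is not transitive — not valid.
(C) [R]φ → φ (axiom T) characterises the reflexive frames. R is reflexive — valid.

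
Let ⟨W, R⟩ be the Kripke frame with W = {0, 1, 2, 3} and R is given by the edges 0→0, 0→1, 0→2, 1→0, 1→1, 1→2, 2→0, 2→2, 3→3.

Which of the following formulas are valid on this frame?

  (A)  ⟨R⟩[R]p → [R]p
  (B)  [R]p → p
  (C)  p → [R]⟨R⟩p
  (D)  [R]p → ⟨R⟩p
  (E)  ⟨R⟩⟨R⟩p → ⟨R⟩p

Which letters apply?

B, D

R is reflexive: each world relates to itself.
R is not symmetric: 1 R 2 but not 2 R 1.
R is not transitive: 2 R 0 and 0 R 1 but not 2 R 1.
R is not euclidean: 0 R 2 and 0 R 1 but not 2 R 1.
R is serial: every world has an R-successor.
(A) ⟨R⟩[R]p → [R]p is the dual of axiom 5, which corresponds to the euclidean property. R is not euclidean — not valid.
(B) [R]p → p is axiom T, which corresponds to reflexivity. R is reflexive — valid.
(C) p → [R]⟨R⟩p is axiom B, which corresponds to symmetry. R is not symmetric — not valid.
(D) [R]p → ⟨R⟩p is axiom D, which corresponds to seriality. R is serial — valid.
(E) ⟨R⟩⟨R⟩p → ⟨R⟩p (the dual of axiom 4) characterises the transitive frames. R is not transitive — not valid.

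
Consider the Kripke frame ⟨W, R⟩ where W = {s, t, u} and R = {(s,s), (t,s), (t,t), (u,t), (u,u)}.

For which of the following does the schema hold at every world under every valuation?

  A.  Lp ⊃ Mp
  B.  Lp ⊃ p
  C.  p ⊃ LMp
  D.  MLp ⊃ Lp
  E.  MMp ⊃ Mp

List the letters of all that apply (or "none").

R is reflexive: each world relates to itself.
R is not symmetric: t R s but not s R t.
R is not transitive: u R t and t R s but not u R s.
R is not euclidean: t R s and t R t but not s R t.
R is serial: every world has an R-successor.
(A) Lp ⊃ Mp (axiom D) characterises the serial frames. R is serial — valid.
(B) axiom T: valid iff R is reflexive. R is reflexive — valid.
(C) p ⊃ LMp is axiom B; it is valid on a frame exactly when R is symmetric. R is not symmetric, so not valid.
(D) MLp ⊃ Lp is the dual of axiom 5, which corresponds to the euclidean property. R is not euclidean — not valid.
(E) MMp ⊃ Mp is the dual of axiom 4; it is valid on a frame exactly when R is transitive. R is not transitive, so not valid.

A, B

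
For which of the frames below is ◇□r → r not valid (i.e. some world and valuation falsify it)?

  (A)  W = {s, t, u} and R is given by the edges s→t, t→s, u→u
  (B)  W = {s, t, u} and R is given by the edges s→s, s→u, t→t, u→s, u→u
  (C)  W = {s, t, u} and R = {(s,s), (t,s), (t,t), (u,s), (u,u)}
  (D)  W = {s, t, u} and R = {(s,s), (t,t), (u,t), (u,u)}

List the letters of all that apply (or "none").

C, D

The schema ◇□r → r is the dual of axiom B; it is valid on a frame iff R is symmetric.
(A) R is symmetric (every R-edge is matched by its reverse), so the schema is valid here.
(B) R is symmetric (every R-edge is matched by its reverse), so the schema is valid here.
(C) R is not symmetric (t R s but not s R t), so the schema fails here.
(D) R is not symmetric (u R t but not t R u), so the schema fails here.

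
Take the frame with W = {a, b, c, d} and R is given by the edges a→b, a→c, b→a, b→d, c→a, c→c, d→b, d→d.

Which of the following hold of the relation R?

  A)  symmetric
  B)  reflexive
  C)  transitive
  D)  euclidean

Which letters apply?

(A) symmetric: every R-edge is matched by its reverse.
(B) not reflexive: not a R a.
(C) not transitive: a R b and b R a but not a R a.
(D) not euclidean: a R b and a R c but not b R c.

A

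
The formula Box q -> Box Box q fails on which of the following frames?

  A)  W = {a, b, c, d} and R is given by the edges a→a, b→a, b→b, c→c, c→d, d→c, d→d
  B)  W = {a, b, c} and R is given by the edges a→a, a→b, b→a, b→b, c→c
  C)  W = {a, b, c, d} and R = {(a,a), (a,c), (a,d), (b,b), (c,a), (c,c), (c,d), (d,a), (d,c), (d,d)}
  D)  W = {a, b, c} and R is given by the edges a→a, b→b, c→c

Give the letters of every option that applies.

none

The schema Box q -> Box Box q is axiom 4; it is valid on a frame iff R is transitive.
(A) R is transitive (R is closed under composition), so the schema is valid here.
(B) R is transitive (R is closed under composition), so the schema is valid here.
(C) R is transitive (R is closed under composition), so the schema is valid here.
(D) R is transitive (R is closed under composition), so the schema is valid here.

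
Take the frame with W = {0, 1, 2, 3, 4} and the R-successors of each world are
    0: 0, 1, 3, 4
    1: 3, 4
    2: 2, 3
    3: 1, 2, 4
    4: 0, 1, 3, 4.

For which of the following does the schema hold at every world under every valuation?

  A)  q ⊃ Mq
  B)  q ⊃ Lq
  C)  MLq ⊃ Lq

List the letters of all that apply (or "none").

none

R is not reflexive: not 1 R 1.
R is not euclidean: 0 R 1 and 0 R 0 but not 1 R 0.
R is not a subset of the identity: 0 R 1 with 0 ≠ 1.
(A) the dual of axiom T: valid iff R is reflexive. R is not reflexive — not valid.
(B) q ⊃ Lq is valid only on frames where every R-edge is a self-loop. Here R ⊄ identity — not valid.
(C) MLq ⊃ Lq is the dual of axiom 5; it is valid on a frame exactly when R is euclidean. R is not euclidean, so not valid.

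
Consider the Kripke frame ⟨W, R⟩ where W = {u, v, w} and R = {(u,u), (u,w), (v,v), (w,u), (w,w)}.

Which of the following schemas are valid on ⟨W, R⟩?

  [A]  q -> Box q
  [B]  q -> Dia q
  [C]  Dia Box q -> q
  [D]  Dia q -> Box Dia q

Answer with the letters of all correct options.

R is reflexive: each world relates to itself.
R is symmetric: every R-edge is matched by its reverse.
R is euclidean: any two R-successors of the same world are R-related.
R is not a subset of the identity: u R w with u ≠ w.
(A) q -> Box q (equivalent to ◇p→p) corresponds to R being a subset of the identity. Here R ⊄ identity, so not valid.
(B) the dual of axiom T: valid iff R is reflexive. R is reflexive — valid.
(C) Dia Box q -> q (the dual of axiom B) characterises the symmetric frames. R is symmetric — valid.
(D) Dia q -> Box Dia q is axiom 5, which corresponds to the euclidean property. R is euclidean — valid.

B, C, D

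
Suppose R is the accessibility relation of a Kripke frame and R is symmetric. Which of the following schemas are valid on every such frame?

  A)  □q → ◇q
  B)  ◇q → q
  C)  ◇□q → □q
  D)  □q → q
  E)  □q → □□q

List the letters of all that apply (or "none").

(A) □q → ◇q is axiom D; it is valid on a frame exactly when R is serial. Such an R need not be serial, so not valid.
(B) ◇q → q (the converse of T) corresponds to R being a subset of the identity. Such an R need not be a subset of the identity, so not valid.
(C) ◇□q → □q (the dual of axiom 5) characterises the euclidean frames. Such an R need not be euclidean — not valid.
(D) □q → q is axiom T, which corresponds to reflexivity. Such an R need not be reflexive — not valid.
(E) axiom 4: valid iff R is transitive. Such an R need not be transitive — not valid.

none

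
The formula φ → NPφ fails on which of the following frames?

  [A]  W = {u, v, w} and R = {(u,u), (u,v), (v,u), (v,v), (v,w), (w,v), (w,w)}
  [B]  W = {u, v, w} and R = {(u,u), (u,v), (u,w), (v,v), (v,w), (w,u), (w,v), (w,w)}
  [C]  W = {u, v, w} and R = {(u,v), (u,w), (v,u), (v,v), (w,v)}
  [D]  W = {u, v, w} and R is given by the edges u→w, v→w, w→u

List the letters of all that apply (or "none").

The schema φ → NPφ is axiom B; it is valid on a frame iff R is symmetric.
(A) R is symmetric (every R-edge is matched by its reverse), so the schema is valid here.
(B) R is not symmetric (u R v but not v R u), so the schema fails here.
(C) R is not symmetric (u R w but not w R u), so the schema fails here.
(D) R is not symmetric (v R w but not w R v), so the schema fails here.

B, C, D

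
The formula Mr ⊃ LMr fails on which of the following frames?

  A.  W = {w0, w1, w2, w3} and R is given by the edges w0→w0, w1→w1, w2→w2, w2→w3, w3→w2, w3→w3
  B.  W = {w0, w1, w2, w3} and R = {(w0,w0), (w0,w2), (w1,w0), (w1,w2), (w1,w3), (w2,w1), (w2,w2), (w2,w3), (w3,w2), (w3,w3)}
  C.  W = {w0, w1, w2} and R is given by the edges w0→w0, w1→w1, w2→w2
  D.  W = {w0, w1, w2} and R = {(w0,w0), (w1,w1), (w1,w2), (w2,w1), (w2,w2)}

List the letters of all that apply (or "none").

The schema Mr ⊃ LMr is axiom 5; it is valid on a frame iff R is euclidean.
(A) R is euclidean (any two R-successors of the same world are R-related), so the schema is valid here.
(B) R is not euclidean (w0 R w2 and w0 R w0 but not w2 R w0), so the schema fails here.
(C) R is euclidean (any two R-successors of the same world are R-related), so the schema is valid here.
(D) R is euclidean (any two R-successors of the same world are R-related), so the schema is valid here.

B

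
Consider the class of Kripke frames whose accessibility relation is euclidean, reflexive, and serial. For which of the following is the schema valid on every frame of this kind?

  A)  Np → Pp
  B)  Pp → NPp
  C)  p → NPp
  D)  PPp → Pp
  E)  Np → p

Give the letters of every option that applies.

A, B, C, D, E

A relation that is euclidean, reflexive, and serial is also symmetric and transitive.
(A) Np → Pp (axiom D) characterises the serial frames. Every such R is serial — valid.
(B) Pp → NPp (axiom 5) characterises the euclidean frames. Every such R is euclidean — valid.
(C) p → NPp is axiom B, which corresponds to symmetry. Every such R is symmetric — valid.
(D) PPp → Pp is the dual of axiom 4; it is valid on a frame exactly when R is transitive. Every such R is transitive, so valid.
(E) axiom T: valid iff R is reflexive. Every such R is reflexive — valid.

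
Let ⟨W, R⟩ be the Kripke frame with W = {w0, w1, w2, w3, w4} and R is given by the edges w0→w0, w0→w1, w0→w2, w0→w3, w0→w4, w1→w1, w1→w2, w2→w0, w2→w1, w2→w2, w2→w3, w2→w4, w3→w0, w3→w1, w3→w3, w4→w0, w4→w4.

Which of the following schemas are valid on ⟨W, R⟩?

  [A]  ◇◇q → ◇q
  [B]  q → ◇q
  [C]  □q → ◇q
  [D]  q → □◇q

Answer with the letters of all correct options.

R is reflexive: each world relates to itself.
R is not symmetric: w0 R w1 but not w1 R w0.
R is not transitive: w1 R w2 and w2 R w0 but not w1 R w0.
R is serial: every world has an R-successor.
(A) the dual of axiom 4: valid iff R is transitive. R is not transitive — not valid.
(B) q → ◇q is the dual of axiom T; it is valid on a frame exactly when R is reflexive. R is reflexive, so valid.
(C) □q → ◇q (axiom D) characterises the serial frames. R is serial — valid.
(D) q → □◇q is axiom B, which corresponds to symmetry. R is not symmetric — not valid.

B, C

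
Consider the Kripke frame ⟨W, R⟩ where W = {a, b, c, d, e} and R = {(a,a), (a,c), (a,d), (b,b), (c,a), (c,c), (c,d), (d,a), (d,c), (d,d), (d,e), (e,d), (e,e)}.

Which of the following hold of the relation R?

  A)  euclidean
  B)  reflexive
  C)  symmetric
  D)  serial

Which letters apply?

B, C, D

(A) not euclidean: d R a and d R e but not a R e.
(B) reflexive: each world relates to itself.
(C) symmetric: every R-edge is matched by its reverse.
(D) serial: every world has an R-successor.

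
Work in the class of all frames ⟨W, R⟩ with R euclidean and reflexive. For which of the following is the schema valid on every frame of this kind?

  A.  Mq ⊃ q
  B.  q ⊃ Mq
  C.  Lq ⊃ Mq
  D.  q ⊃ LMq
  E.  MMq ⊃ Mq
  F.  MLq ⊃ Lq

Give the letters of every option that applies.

B, C, D, E, F

A reflexive euclidean relation is also symmetric (from wRw and wRv the euclidean condition gives vRw) and hence transitive; it is an equivalence relation.
(A) Mq ⊃ q is valid only on frames where every R-edge is a self-loop. Such an R need not be a subset of the identity — not valid.
(B) q ⊃ Mq is the dual of axiom T; it is valid on a frame exactly when R is reflexive. Every such R is reflexive, so valid.
(C) Lq ⊃ Mq (axiom D) characterises the serial frames. Every such R is serial — valid.
(D) axiom B: valid iff R is symmetric. Every such R is symmetric — valid.
(E) the dual of axiom 4: valid iff R is transitive. Every such R is transitive — valid.
(F) the dual of axiom 5: valid iff R is euclidean. Every such R is euclidean — valid.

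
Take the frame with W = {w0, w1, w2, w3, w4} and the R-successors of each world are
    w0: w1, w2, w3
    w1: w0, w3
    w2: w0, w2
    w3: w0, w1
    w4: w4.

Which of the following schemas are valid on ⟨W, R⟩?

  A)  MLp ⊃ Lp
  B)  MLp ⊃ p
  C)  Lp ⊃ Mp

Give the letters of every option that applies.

B, C

R is symmetric: every R-edge is matched by its reverse.
R is not euclidean: w0 R w1 and w0 R w2 but not w1 R w2.
R is serial: every world has an R-successor.
(A) the dual of axiom 5: valid iff R is euclidean. R is not euclidean — not valid.
(B) MLp ⊃ p (the dual of axiom B) characterises the symmetric frames. R is symmetric — valid.
(C) axiom D: valid iff R is serial. R is serial — valid.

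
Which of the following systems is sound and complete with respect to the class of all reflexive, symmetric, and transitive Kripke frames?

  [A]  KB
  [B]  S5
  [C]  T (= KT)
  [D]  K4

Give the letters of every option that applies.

B

(A) KB is determined by the class of symmetric frames.
(B) S5 is determined by exactly this class.
(C) T (= KT) is determined by the class of reflexive frames.
(D) K4 is determined by the class of transitive frames.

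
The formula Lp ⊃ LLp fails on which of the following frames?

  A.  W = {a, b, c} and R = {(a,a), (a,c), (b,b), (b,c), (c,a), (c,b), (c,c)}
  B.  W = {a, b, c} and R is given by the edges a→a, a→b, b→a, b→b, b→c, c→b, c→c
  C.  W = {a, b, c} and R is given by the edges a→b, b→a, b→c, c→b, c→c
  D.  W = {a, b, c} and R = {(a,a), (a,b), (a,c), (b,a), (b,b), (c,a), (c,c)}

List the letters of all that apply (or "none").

The schema Lp ⊃ LLp is axiom 4; it is valid on a frame iff R is transitive.
(A) R is not transitive (a R c and c R b but not a R b), so the schema fails here.
(B) R is not transitive (a R b and b R c but not a R c), so the schema fails here.
(C) R is not transitive (a R b and b R a but not a R a), so the schema fails here.
(D) R is not transitive (b R a and a R c but not b R c), so the schema fails here.

A, B, C, D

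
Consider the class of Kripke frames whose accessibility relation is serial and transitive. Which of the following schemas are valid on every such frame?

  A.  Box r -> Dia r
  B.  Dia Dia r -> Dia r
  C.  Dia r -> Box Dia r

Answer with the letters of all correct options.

A, B

(A) Box r -> Dia r is axiom D; it is valid on a frame exactly when R is serial. Every such R is serial, so valid.
(B) Dia Dia r -> Dia r is the dual of axiom 4; it is valid on a frame exactly when R is transitive. Every such R is transitive, so valid.
(C) Dia r -> Box Dia r (axiom 5) characterises the euclidean frames. Such an R need not be euclidean — not valid.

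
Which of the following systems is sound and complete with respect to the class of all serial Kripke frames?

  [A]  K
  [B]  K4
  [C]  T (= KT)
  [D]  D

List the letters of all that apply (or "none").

D

(A) K is determined by the class of arbitrary frames.
(B) K4 is determined by the class of transitive frames.
(C) T (= KT) is determined by the class of reflexive frames.
(D) D is determined by exactly this class.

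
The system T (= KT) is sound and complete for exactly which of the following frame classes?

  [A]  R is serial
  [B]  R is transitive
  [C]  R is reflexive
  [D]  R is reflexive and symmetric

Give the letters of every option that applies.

(A) this class determines D, not T (= KT).
(B) this class determines K4, not T (= KT).
(C) T (= KT) is sound and complete for exactly this class.
(D) this class determines B (= KTB), not T (= KT).

C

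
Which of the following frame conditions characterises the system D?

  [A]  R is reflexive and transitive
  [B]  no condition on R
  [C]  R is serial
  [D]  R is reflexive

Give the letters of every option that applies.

C

(A) this class determines S4, not D.
(B) this class determines K, not D.
(C) D is sound and complete for exactly this class.
(D) this class determines T (= KT), not D.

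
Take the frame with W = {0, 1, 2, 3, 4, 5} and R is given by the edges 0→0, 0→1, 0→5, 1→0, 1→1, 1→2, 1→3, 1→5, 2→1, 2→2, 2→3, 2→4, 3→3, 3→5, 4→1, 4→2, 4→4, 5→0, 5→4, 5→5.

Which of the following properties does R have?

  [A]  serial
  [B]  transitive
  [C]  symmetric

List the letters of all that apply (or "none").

(A) serial: every world has an R-successor.
(B) not transitive: 0 R 1 and 1 R 2 but not 0 R 2.
(C) not symmetric: 1 R 3 but not 3 R 1.

A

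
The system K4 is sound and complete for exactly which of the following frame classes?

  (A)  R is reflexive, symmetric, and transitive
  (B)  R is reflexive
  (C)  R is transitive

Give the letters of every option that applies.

(A) this class determines S5, not K4.
(B) this class determines T (= KT), not K4.
(C) K4 is sound and complete for exactly this class.

C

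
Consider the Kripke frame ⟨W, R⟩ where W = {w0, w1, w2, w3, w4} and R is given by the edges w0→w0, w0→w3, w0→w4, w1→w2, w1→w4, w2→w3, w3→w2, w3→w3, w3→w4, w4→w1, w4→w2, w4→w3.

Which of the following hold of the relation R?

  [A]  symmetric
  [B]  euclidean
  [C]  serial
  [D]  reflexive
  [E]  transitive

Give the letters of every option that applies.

C

(A) not symmetric: w0 R w3 but not w3 R w0.
(B) not euclidean: w0 R w3 and w0 R w0 but not w3 R w0.
(C) serial: every world has an R-successor.
(D) not reflexive: not w1 R w1.
(E) not transitive: w0 R w3 and w3 R w2 but not w0 R w2.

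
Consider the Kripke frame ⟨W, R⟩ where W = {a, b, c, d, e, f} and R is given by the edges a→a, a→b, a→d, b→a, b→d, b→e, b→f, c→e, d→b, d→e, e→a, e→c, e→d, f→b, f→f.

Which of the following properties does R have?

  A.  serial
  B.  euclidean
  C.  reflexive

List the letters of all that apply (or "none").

A

(A) serial: every world has an R-successor.
(B) not euclidean: a R d and a R a but not d R a.
(C) not reflexive: not b R b.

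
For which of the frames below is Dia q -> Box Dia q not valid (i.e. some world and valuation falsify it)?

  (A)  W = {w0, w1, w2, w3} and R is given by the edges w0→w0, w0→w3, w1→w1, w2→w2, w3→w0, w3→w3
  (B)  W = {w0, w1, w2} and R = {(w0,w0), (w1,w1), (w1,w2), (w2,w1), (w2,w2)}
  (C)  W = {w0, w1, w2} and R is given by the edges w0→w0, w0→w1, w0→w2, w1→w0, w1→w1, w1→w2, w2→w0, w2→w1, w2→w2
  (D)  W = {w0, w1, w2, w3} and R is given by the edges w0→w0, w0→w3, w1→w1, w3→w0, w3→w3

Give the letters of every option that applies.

The schema Dia q -> Box Dia q is axiom 5; it is valid on a frame iff R is euclidean.
(A) R is euclidean (any two R-successors of the same world are R-related), so the schema is valid here.
(B) R is euclidean (any two R-successors of the same world are R-related), so the schema is valid here.
(C) R is euclidean (any two R-successors of the same world are R-related), so the schema is valid here.
(D) R is euclidean (any two R-successors of the same world are R-related), so the schema is valid here.

none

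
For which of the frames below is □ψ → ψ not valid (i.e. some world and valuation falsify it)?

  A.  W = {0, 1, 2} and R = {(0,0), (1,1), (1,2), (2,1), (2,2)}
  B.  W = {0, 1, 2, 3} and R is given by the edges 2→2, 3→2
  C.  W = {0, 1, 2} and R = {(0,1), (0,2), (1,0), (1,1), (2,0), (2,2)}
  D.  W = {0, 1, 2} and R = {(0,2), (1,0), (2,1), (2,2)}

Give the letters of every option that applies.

The schema □ψ → ψ is axiom T; it is valid on a frame iff R is reflexive.
(A) R is reflexive (each world relates to itself), so the schema is valid here.
(B) R is not reflexive (not 0 R 0), so the schema fails here.
(C) R is not reflexive (not 0 R 0), so the schema fails here.
(D) R is not reflexive (not 0 R 0), so the schema fails here.

B, C, D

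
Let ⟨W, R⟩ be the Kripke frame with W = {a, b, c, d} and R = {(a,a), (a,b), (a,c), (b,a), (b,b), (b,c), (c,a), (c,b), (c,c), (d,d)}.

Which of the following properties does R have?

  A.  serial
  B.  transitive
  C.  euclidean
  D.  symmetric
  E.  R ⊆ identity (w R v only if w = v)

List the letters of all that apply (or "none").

A, B, C, D

(A) serial: every world has an R-successor.
(B) transitive: R is closed under composition.
(C) euclidean: any two R-successors of the same world are R-related.
(D) symmetric: every R-edge is matched by its reverse.
(E) not ⊆ identity: a R b with a ≠ b.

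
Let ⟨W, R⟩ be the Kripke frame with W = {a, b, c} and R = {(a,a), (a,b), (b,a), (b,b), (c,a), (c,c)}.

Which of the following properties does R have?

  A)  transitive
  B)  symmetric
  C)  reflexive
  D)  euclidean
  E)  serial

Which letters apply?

C, E

(A) not transitive: c R a and a R b but not c R b.
(B) not symmetric: c R a but not a R c.
(C) reflexive: each world relates to itself.
(D) not euclidean: c R a and c R c but not a R c.
(E) serial: every world has an R-successor.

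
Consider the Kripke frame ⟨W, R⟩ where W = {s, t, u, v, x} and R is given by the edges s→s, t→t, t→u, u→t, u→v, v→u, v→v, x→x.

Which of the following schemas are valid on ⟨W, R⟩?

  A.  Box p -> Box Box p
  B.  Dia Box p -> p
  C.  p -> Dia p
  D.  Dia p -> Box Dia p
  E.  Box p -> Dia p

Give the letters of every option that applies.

B, E

R is not reflexive: not u R u.
R is symmetric: every R-edge is matched by its reverse.
R is not transitive: t R u and u R v but not t R v.
R is not euclidean: u R t and u R v but not t R v.
R is serial: every world has an R-successor.
(A) Box p -> Box Box p is axiom 4; it is valid on a frame exactly when R is transitive. R is not transitive, so not valid.
(B) Dia Box p -> p is the dual of axiom B; it is valid on a frame exactly when R is symmetric. R is symmetric, so valid.
(C) p -> Dia p is the dual of axiom T, which corresponds to reflexivity. R is not reflexive — not valid.
(D) axiom 5: valid iff R is euclidean. R is not euclidean — not valid.
(E) Box p -> Dia p is axiom D, which corresponds to seriality. R is serial — valid.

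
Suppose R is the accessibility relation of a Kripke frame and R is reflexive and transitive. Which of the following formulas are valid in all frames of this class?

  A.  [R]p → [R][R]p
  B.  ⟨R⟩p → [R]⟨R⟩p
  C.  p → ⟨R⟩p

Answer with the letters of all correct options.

Reflexive relations are serial.
(A) axiom 4: valid iff R is transitive. Every such R is transitive — valid.
(B) ⟨R⟩p → [R]⟨R⟩p is axiom 5; it is valid on a frame exactly when R is euclidean. Such an R need not be euclidean, so not valid.
(C) p → ⟨R⟩p is the dual of axiom T, which corresponds to reflexivity. Every such R is reflexive — valid.

A, C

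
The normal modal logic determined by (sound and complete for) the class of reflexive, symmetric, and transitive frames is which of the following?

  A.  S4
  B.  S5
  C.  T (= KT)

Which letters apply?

B

(A) S4 is determined by the class of reflexive and transitive frames.
(B) S5 is determined by exactly this class.
(C) T (= KT) is determined by the class of reflexive frames.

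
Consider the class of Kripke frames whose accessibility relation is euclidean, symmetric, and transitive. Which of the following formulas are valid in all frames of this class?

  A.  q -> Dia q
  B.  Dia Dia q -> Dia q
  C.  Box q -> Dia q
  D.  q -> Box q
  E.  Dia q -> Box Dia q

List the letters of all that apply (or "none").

B, E

(A) q -> Dia q is the dual of axiom T, which corresponds to reflexivity. Such an R need not be reflexive — not valid.
(B) Dia Dia q -> Dia q is the dual of axiom 4; it is valid on a frame exactly when R is transitive. Every such R is transitive, so valid.
(C) axiom D: valid iff R is serial. Such an R need not be serial — not valid.
(D) q -> Box q is equivalent to ◇p→p; it holds exactly when R ⊆ identity. Such an R need not be a subset of the identity — not valid.
(E) Dia q -> Box Dia q is axiom 5, which corresponds to the euclidean property. Every such R is euclidean — valid.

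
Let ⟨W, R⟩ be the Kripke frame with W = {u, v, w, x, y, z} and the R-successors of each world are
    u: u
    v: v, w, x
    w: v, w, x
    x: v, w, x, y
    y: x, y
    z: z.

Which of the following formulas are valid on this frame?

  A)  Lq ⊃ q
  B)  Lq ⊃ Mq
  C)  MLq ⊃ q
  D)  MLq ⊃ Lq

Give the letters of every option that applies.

A, B, C

R is reflexive: each world relates to itself.
R is symmetric: every R-edge is matched by its reverse.
R is not euclidean: x R v and x R y but not v R y.
R is serial: every world has an R-successor.
(A) Lq ⊃ q (axiom T) characterises the reflexive frames. R is reflexive — valid.
(B) axiom D: valid iff R is serial. R is serial — valid.
(C) the dual of axiom B: valid iff R is symmetric. R is symmetric — valid.
(D) MLq ⊃ Lq is the dual of axiom 5; it is valid on a frame exactly when R is euclidean. R is not euclidean, so not valid.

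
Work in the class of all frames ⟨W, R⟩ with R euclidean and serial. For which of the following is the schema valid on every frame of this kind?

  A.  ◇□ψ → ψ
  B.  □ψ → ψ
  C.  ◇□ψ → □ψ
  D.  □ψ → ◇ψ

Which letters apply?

(A) the dual of axiom B: valid iff R is symmetric. Such an R need not be symmetric — not valid.
(B) □ψ → ψ is axiom T, which corresponds to reflexivity. Such an R need not be reflexive — not valid.
(C) ◇□ψ → □ψ is the dual of axiom 5, which corresponds to the euclidean property. Every such R is euclidean — valid.
(D) □ψ → ◇ψ (axiom D) characterises the serial frames. Every such R is serial — valid.

C, D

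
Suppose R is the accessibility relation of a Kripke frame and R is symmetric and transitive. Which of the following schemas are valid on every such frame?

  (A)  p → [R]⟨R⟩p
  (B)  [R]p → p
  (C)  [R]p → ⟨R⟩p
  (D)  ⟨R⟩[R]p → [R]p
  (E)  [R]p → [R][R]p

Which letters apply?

A symmetric transitive relation is euclidean (uRv and uRw give vRu by symmetry, then vRw by transitivity).
(A) p → [R]⟨R⟩p is axiom B; it is valid on a frame exactly when R is symmetric. Every such R is symmetric, so valid.
(B) [R]p → p (axiom T) characterises the reflexive frames. Such an R need not be reflexive — not valid.
(C) [R]p → ⟨R⟩p is axiom D, which corresponds to seriality. Such an R need not be serial — not valid.
(D) ⟨R⟩[R]p → [R]p is the dual of axiom 5; it is valid on a frame exactly when R is euclidean. Every such R is euclidean, so valid.
(E) [R]p → [R][R]p (axiom 4) characterises the transitive frames. Every such R is transitive — valid.

A, D, E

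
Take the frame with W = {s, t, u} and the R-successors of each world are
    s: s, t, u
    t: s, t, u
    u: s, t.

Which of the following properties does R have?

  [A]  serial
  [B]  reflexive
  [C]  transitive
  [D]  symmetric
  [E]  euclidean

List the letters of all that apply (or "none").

A, D

(A) serial: every world has an R-successor.
(B) not reflexive: not u R u.
(C) not transitive: u R s and s R u but not u R u.
(D) symmetric: every R-edge is matched by its reverse.
(E) not euclidean: s R u and s R u but not u R u.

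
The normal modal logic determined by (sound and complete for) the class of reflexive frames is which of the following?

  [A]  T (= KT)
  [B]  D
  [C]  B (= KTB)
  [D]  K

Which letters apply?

A

(A) T (= KT) is determined by exactly this class.
(B) D is determined by the class of serial frames.
(C) B (= KTB) is determined by the class of reflexive and symmetric frames.
(D) K is determined by the class of arbitrary frames.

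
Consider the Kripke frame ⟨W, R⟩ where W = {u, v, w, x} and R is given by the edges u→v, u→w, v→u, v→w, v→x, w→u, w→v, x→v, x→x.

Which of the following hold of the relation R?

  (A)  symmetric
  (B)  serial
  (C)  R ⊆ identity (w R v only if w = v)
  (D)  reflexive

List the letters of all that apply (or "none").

A, B

(A) symmetric: every R-edge is matched by its reverse.
(B) serial: every world has an R-successor.
(C) not ⊆ identity: u R v with u ≠ v.
(D) not reflexive: not u R u.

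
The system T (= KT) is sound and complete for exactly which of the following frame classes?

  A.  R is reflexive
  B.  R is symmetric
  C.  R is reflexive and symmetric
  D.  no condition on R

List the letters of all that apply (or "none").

(A) T (= KT) is sound and complete for exactly this class.
(B) this class determines KB, not T (= KT).
(C) this class determines B (= KTB), not T (= KT).
(D) this class determines K, not T (= KT).

A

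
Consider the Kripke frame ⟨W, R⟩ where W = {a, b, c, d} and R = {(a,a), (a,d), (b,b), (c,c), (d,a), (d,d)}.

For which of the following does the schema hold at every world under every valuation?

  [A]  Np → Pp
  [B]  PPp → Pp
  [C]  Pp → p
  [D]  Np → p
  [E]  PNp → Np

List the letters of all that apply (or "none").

R is reflexive: each world relates to itself.
R is transitive: R is closed under composition.
R is euclidean: any two R-successors of the same world are R-related.
R is serial: every world has an R-successor.
R is not a subset of the identity: a R d with a ≠ d.
(A) Np → Pp (axiom D) characterises the serial frames. R is serial — valid.
(B) PPp → Pp is the dual of axiom 4; it is valid on a frame exactly when R is transitive. R is transitive, so valid.
(C) Pp → p is valid only on frames where every R-edge is a self-loop. Here R ⊄ identity — not valid.
(D) Np → p is axiom T, which corresponds to reflexivity. R is reflexive — valid.
(E) the dual of axiom 5: valid iff R is euclidean. R is euclidean — valid.

A, B, D, E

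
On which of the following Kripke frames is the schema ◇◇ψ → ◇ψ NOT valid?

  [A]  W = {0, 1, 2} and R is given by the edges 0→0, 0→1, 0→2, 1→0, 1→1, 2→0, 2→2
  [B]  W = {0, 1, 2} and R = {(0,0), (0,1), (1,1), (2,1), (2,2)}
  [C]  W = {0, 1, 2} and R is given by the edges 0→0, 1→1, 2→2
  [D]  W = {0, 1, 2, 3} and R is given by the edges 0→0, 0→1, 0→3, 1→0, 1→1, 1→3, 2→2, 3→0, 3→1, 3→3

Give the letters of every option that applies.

The schema ◇◇ψ → ◇ψ is the dual of axiom 4; it is valid on a frame iff R is transitive.
(A) R is not transitive (1 R 0 and 0 R 2 but not 1 R 2), so the schema fails here.
(B) R is transitive (R is closed under composition), so the schema is valid here.
(C) R is transitive (R is closed under composition), so the schema is valid here.
(D) R is transitive (R is closed under composition), so the schema is valid here.

A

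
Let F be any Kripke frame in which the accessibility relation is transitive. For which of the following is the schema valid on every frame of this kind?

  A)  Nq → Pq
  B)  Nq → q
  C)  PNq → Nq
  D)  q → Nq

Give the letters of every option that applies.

(A) axiom D: valid iff R is serial. Such an R need not be serial — not valid.
(B) Nq → q (axiom T) characterises the reflexive frames. Such an R need not be reflexive — not valid.
(C) the dual of axiom 5: valid iff R is euclidean. Such an R need not be euclidean — not valid.
(D) q → Nq is valid only on frames where every R-edge is a self-loop. Such an R need not be a subset of the identity — not valid.

none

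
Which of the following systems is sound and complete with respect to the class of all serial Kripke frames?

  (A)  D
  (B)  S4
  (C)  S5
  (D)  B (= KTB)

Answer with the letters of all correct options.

(A) D is determined by exactly this class.
(B) S4 is determined by the class of reflexive and transitive frames.
(C) S5 is determined by the class of reflexive, symmetric, and transitive frames.
(D) B (= KTB) is determined by the class of reflexive and symmetric frames.

A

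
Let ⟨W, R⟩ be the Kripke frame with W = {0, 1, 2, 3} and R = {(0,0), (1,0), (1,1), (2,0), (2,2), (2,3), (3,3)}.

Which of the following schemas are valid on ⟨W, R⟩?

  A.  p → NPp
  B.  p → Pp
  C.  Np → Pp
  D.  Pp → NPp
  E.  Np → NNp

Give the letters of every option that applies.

R is reflexive: each world relates to itself.
R is not symmetric: 1 R 0 but not 0 R 1.
R is transitive: R is closed under composition.
R is not euclidean: 1 R 0 and 1 R 1 but not 0 R 1.
R is serial: every world has an R-successor.
(A) axiom B: valid iff R is symmetric. R is not symmetric — not valid.
(B) p → Pp (the dual of axiom T) characterises the reflexive frames. R is reflexive — valid.
(C) Np → Pp (axiom D) characterises the serial frames. R is serial — valid.
(D) Pp → NPp (axiom 5) characterises the euclidean frames. R is not euclidean — not valid.
(E) Np → NNp (axiom 4) characterises the transitive frames. R is transitive — valid.

B, C, E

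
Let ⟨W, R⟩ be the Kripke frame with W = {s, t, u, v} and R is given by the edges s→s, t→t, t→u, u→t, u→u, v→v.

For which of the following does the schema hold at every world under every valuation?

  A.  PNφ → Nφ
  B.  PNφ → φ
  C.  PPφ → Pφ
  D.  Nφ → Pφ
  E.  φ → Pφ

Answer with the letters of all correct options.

A, B, C, D, E

R is reflexive: each world relates to itself.
R is symmetric: every R-edge is matched by its reverse.
R is transitive: R is closed under composition.
R is euclidean: any two R-successors of the same world are R-related.
R is serial: every world has an R-successor.
(A) PNφ → Nφ is the dual of axiom 5; it is valid on a frame exactly when R is euclidean. R is euclidean, so valid.
(B) the dual of axiom B: valid iff R is symmetric. R is symmetric — valid.
(C) PPφ → Pφ is the dual of axiom 4, which corresponds to transitivity. R is transitive — valid.
(D) Nφ → Pφ is axiom D, which corresponds to seriality. R is serial — valid.
(E) the dual of axiom T: valid iff R is reflexive. R is reflexive — valid.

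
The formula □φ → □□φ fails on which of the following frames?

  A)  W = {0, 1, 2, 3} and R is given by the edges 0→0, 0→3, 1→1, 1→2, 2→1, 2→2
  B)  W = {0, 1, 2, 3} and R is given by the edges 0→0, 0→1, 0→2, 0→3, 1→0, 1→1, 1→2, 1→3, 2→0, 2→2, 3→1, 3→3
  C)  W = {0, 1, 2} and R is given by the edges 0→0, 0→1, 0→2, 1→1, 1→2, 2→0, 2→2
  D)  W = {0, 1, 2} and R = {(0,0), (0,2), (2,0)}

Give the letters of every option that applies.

The schema □φ → □□φ is axiom 4; it is valid on a frame iff R is transitive.
(A) R is transitive (R is closed under composition), so the schema is valid here.
(B) R is not transitive (2 R 0 and 0 R 1 but not 2 R 1), so the schema fails here.
(C) R is not transitive (1 R 2 and 2 R 0 but not 1 R 0), so the schema fails here.
(D) R is not transitive (2 R 0 and 0 R 2 but not 2 R 2), so the schema fails here.

B, C, D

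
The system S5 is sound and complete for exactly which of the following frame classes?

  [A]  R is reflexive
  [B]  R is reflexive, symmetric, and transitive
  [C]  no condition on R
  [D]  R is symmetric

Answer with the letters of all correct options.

B

(A) this class determines T (= KT), not S5.
(B) S5 is sound and complete for exactly this class.
(C) this class determines K, not S5.
(D) this class determines KB, not S5.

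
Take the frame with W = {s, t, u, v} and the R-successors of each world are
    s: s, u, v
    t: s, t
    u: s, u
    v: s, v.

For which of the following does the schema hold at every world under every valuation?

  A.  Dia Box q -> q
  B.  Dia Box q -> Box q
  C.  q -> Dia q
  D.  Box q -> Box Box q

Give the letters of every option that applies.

C

R is reflexive: each world relates to itself.
R is not symmetric: t R s but not s R t.
R is not transitive: t R s and s R u but not t R u.
R is not euclidean: s R u and s R v but not u R v.
(A) Dia Box q -> q (the dual of axiom B) characterises the symmetric frames. R is not symmetric — not valid.
(B) Dia Box q -> Box q is the dual of axiom 5, which corresponds to the euclidean property. R is not euclidean — not valid.
(C) the dual of axiom T: valid iff R is reflexive. R is reflexive — valid.
(D) axiom 4: valid iff R is transitive. R is not transitive — not valid.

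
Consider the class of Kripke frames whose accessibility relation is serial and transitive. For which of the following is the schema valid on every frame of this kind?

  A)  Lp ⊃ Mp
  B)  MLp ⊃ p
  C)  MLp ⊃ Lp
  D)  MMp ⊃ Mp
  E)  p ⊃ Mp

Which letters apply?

A, D

(A) Lp ⊃ Mp is axiom D, which corresponds to seriality. Every such R is serial — valid.
(B) MLp ⊃ p is the dual of axiom B; it is valid on a frame exactly when R is symmetric. Such an R need not be symmetric, so not valid.
(C) the dual of axiom 5: valid iff R is euclidean. Such an R need not be euclidean — not valid.
(D) the dual of axiom 4: valid iff R is transitive. Every such R is transitive — valid.
(E) the dual of axiom T: valid iff R is reflexive. Such an R need not be reflexive — not valid.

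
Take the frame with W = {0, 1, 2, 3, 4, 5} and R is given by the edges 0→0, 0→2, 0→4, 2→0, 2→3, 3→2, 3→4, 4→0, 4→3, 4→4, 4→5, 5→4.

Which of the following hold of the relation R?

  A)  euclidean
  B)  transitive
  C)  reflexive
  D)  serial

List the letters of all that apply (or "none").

none

(A) not euclidean: 0 R 2 and 0 R 4 but not 2 R 4.
(B) not transitive: 0 R 2 and 2 R 3 but not 0 R 3.
(C) not reflexive: not 1 R 1.
(D) not serial: 1 has no R-successor.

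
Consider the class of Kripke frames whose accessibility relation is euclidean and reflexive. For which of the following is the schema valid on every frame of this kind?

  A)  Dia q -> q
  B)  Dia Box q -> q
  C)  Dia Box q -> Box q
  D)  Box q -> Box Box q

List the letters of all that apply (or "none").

B, C, D

A reflexive euclidean relation is also symmetric (from wRw and wRv the euclidean condition gives vRw) and hence transitive; it is an equivalence relation.
(A) Dia q -> q is valid only on frames where every R-edge is a self-loop. Such an R need not be a subset of the identity — not valid.
(B) the dual of axiom B: valid iff R is symmetric. Every such R is symmetric — valid.
(C) Dia Box q -> Box q is the dual of axiom 5, which corresponds to the euclidean property. Every such R is euclidean — valid.
(D) axiom 4: valid iff R is transitive. Every such R is transitive — valid.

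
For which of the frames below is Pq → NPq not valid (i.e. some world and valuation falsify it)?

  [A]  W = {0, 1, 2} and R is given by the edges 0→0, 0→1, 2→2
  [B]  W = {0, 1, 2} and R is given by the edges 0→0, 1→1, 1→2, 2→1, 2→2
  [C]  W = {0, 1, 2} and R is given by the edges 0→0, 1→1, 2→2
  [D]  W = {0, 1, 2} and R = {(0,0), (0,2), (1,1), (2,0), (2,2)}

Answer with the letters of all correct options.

The schema Pq → NPq is axiom 5; it is valid on a frame iff R is euclidean.
(A) R is not euclidean (0 R 1 and 0 R 0 but not 1 R 0), so the schema fails here.
(B) R is euclidean (any two R-successors of the same world are R-related), so the schema is valid here.
(C) R is euclidean (any two R-successors of the same world are R-related), so the schema is valid here.
(D) R is euclidean (any two R-successors of the same world are R-related), so the schema is valid here.

A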